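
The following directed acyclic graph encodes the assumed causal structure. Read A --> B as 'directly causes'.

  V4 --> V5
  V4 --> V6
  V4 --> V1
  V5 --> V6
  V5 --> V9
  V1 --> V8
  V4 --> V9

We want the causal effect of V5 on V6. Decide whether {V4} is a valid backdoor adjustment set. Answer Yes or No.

Backdoor paths from V5 to V6 (paths whose first edge points into V5):
  P1: V5 <- V4 -> V6
Condition 1 (no descendant of V5 in the set): holds — descendants of V5 are {V6, V9}; none are in {V4}.
Condition 2 (every backdoor path blocked by {V4}):
  P1: blocked at fork node V4 ∈ conditioning set.
{V4} satisfies the backdoor criterion.

Yes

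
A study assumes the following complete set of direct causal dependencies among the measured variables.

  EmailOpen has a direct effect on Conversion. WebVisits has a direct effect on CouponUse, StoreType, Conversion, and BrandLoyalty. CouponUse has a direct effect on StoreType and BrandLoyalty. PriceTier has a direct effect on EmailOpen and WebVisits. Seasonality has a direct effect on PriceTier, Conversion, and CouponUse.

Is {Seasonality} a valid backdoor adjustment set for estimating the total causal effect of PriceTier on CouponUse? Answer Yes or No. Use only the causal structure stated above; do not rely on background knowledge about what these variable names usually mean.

Yes

Backdoor paths from PriceTier to CouponUse (paths whose first edge points into PriceTier):
  P1: PriceTier <- Seasonality -> CouponUse
  P2: PriceTier <- Seasonality -> Conversion <- WebVisits -> CouponUse
  P3: PriceTier <- Seasonality -> Conversion <- WebVisits -> BrandLoyalty <- CouponUse
  P4: PriceTier <- Seasonality -> Conversion <- WebVisits -> StoreType <- CouponUse
Condition 1 (no descendant of PriceTier in the set): holds — descendants of PriceTier are {BrandLoyalty, Conversion, CouponUse, EmailOpen, StoreType, WebVisits}; none are in {Seasonality}.
Condition 2 (every backdoor path blocked by {Seasonality}):
  P1: blocked at fork node Seasonality ∈ conditioning set.
  P2: blocked at fork node Seasonality ∈ conditioning set.
  P3: blocked at fork node Seasonality ∈ conditioning set.
  P4: blocked at fork node Seasonality ∈ conditioning set.
{Seasonality} satisfies the backdoor criterion.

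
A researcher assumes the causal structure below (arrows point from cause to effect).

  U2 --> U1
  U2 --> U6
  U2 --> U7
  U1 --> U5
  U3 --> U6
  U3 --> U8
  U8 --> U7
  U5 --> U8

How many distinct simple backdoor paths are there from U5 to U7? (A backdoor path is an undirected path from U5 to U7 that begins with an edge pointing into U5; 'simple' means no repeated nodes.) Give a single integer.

A backdoor path from U5 to U7 is any simple undirected path whose first edge points into U5 (i.e. leaves U5 via a parent).
Parents of U5: {U1}.
Enumerating:
  P1: U5 <- U1 <- U2 -> U6 <- U3 -> U8 -> U7
  P2: U5 <- U1 <- U2 -> U7
That exhausts the simple backdoor paths. Count: 2.

2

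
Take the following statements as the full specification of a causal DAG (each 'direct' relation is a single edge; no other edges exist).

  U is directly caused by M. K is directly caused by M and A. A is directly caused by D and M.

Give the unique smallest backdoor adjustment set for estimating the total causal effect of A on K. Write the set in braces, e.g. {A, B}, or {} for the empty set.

Variables eligible for adjustment (non-descendants of A, excluding A and K): {D, M, U}.
Backdoor paths from A to K:
  P1: A <- M -> K
The empty set is not sufficient: P1 (A <- M -> K) has no collider blocking it and no conditioned non-collider, so it is open.
Try {M}:
  P1: blocked at fork node M ∈ conditioning set.
{M} contains no descendant of A and blocks every backdoor path.
No other singleton works — e.g. {D} leaves P1 open — so {M} is the unique smallest valid adjustment set.

{M}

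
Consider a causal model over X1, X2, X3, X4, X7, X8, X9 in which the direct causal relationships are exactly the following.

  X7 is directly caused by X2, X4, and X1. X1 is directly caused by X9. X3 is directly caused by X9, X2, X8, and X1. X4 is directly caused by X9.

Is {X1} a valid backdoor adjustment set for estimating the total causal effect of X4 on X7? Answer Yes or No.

Yes

Backdoor paths from X4 to X7 (paths whose first edge points into X4):
  P1: X4 <- X9 -> X1 -> X3 <- X2 -> X7
  P2: X4 <- X9 -> X1 -> X7
  P3: X4 <- X9 -> X3 <- X2 -> X7
  P4: X4 <- X9 -> X3 <- X1 -> X7
Condition 1 (no descendant of X4 in the set): holds — descendants of X4 are {X7}; none are in {X1}.
Condition 2 (every backdoor path blocked by {X1}):
  P1: blocked at chain node X1 ∈ conditioning set.
  P2: blocked at chain node X1 ∈ conditioning set.
  P3: blocked at collider X3 (neither it nor any descendant is in the conditioning set).
  P4: blocked at collider X3 (neither it nor any descendant is in the conditioning set).
{X1} satisfies the backdoor criterion.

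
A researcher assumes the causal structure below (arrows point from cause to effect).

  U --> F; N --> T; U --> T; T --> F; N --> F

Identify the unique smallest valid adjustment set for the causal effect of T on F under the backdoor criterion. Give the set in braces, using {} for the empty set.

{N, U}

Variables eligible for adjustment (non-descendants of T, excluding T and F): {N, U}.
Backdoor paths from T to F:
  P1: T <- U -> F
  P2: T <- N -> F
The empty set is not sufficient: P1 (T <- U -> F) has no collider blocking it and no conditioned non-collider, so it is open.
Try {N, U}:
  P1: blocked at fork node U ∈ conditioning set.
  P2: blocked at fork node N ∈ conditioning set.
{N, U} contains no descendant of T and blocks every backdoor path.
Every element of {N, U} is needed (dropping N leaves P2 open; dropping U leaves P1 open), so no proper subset is valid.
Among all size-2 subsets of the eligible variables, only {N, U} blocks every backdoor path, so it is the unique smallest valid adjustment set.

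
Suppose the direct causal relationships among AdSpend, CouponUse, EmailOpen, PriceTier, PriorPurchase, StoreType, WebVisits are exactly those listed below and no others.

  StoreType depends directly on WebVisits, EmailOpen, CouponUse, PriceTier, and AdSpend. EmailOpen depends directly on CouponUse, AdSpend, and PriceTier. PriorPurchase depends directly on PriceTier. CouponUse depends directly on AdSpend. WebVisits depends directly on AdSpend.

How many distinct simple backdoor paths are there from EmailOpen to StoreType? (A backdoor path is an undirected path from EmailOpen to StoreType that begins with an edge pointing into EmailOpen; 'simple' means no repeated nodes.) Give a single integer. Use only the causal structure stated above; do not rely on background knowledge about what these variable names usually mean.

A backdoor path from EmailOpen to StoreType is any simple undirected path whose first edge points into EmailOpen (i.e. leaves EmailOpen via a parent).
Parents of EmailOpen: {AdSpend, CouponUse, PriceTier}.
Enumerating:
  P1: EmailOpen <- AdSpend -> CouponUse -> StoreType
  P2: EmailOpen <- AdSpend -> WebVisits -> StoreType
  P3: EmailOpen <- AdSpend -> StoreType
  P4: EmailOpen <- PriceTier -> StoreType
  P5: EmailOpen <- CouponUse <- AdSpend -> WebVisits -> StoreType
  P6: EmailOpen <- CouponUse <- AdSpend -> StoreType
  P7: EmailOpen <- CouponUse -> StoreType
That exhausts the simple backdoor paths. Count: 7.

7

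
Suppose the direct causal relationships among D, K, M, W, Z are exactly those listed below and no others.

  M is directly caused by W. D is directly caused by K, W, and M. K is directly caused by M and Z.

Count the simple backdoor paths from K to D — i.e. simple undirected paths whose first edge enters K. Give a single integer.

A backdoor path from K to D is any simple undirected path whose first edge points into K (i.e. leaves K via a parent).
Parents of K: {M, Z}.
Enumerating:
  P1: K <- M <- W -> D
  P2: K <- M -> D
That exhausts the simple backdoor paths. Count: 2.

2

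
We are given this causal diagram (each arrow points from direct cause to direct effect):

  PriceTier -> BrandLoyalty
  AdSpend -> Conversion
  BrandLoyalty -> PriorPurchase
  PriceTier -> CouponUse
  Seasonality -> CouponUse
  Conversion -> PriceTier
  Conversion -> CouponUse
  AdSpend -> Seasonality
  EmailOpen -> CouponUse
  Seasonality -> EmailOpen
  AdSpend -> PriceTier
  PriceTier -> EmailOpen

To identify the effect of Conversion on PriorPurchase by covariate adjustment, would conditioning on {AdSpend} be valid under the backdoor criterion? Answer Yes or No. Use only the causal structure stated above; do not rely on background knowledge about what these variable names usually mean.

Backdoor paths from Conversion to PriorPurchase (paths whose first edge points into Conversion):
  P1: Conversion <- AdSpend -> Seasonality -> EmailOpen <- PriceTier -> BrandLoyalty -> PriorPurchase
  P2: Conversion <- AdSpend -> Seasonality -> EmailOpen -> CouponUse <- PriceTier -> BrandLoyalty -> PriorPurchase
  P3: Conversion <- AdSpend -> Seasonality -> CouponUse <- PriceTier -> BrandLoyalty -> PriorPurchase
  P4: Conversion <- AdSpend -> Seasonality -> CouponUse <- EmailOpen <- PriceTier -> BrandLoyalty -> PriorPurchase
  P5: Conversion <- AdSpend -> PriceTier -> BrandLoyalty -> PriorPurchase
Condition 1 (no descendant of Conversion in the set): holds — descendants of Conversion are {BrandLoyalty, CouponUse, EmailOpen, PriceTier, PriorPurchase}; none are in {AdSpend}.
Condition 2 (every backdoor path blocked by {AdSpend}):
  P1: blocked at fork node AdSpend ∈ conditioning set.
  P2: blocked at fork node AdSpend ∈ conditioning set.
  P3: blocked at fork node AdSpend ∈ conditioning set.
  P4: blocked at fork node AdSpend ∈ conditioning set.
  P5: blocked at fork node AdSpend ∈ conditioning set.
{AdSpend} satisfies the backdoor criterion.

Yes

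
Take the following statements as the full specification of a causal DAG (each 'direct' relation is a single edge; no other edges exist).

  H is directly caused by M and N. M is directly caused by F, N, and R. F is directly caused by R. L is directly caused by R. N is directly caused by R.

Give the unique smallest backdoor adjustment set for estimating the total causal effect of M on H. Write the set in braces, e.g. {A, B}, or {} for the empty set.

Variables eligible for adjustment (non-descendants of M, excluding M and H): {F, L, N, R}.
Backdoor paths from M to H:
  P1: M <- R -> N -> H
  P2: M <- F <- R -> N -> H
  P3: M <- N -> H
The empty set is not sufficient: P1 (M <- R -> N -> H) has no collider blocking it and no conditioned non-collider, so it is open.
Try {N}:
  P1: blocked at chain node N ∈ conditioning set.
  P2: blocked at chain node N ∈ conditioning set.
  P3: blocked at fork node N ∈ conditioning set.
{N} contains no descendant of M and blocks every backdoor path.
No other singleton works — e.g. {R} leaves P3 open — so {N} is the unique smallest valid adjustment set.

{N}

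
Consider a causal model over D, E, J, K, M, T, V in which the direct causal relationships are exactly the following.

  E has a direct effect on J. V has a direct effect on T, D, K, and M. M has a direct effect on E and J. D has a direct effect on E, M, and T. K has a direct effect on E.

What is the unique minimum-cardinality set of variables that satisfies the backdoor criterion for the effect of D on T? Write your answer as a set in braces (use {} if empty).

Variables eligible for adjustment (non-descendants of D, excluding D and T): {K, V}.
Backdoor paths from D to T:
  P1: D <- V -> T
The empty set is not sufficient: P1 (D <- V -> T) has no collider blocking it and no conditioned non-collider, so it is open.
Try {V}:
  P1: blocked at fork node V ∈ conditioning set.
{V} contains no descendant of D and blocks every backdoor path.
No other singleton works — e.g. {K} leaves P1 open — so {V} is the unique smallest valid adjustment set.

{V}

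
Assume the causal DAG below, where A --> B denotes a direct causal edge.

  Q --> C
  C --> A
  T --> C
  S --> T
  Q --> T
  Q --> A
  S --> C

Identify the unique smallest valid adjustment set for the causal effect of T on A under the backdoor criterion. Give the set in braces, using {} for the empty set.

{Q, S}

Variables eligible for adjustment (non-descendants of T, excluding T and A): {Q, S}.
Backdoor paths from T to A:
  P1: T <- Q -> C -> A
  P2: T <- Q -> A
  P3: T <- S -> C <- Q -> A
  P4: T <- S -> C -> A
The empty set is not sufficient: P1 (T <- Q -> C -> A) has no collider blocking it and no conditioned non-collider, so it is open.
Try {Q, S}:
  P1: blocked at fork node Q ∈ conditioning set.
  P2: blocked at fork node Q ∈ conditioning set.
  P3: blocked at fork node S ∈ conditioning set.
  P4: blocked at fork node S ∈ conditioning set.
{Q, S} contains no descendant of T and blocks every backdoor path.
Every element of {Q, S} is needed (dropping Q leaves P1 open; dropping S leaves P4 open), so no proper subset is valid.
Among all size-2 subsets of the eligible variables, only {Q, S} blocks every backdoor path, so it is the unique smallest valid adjustment set.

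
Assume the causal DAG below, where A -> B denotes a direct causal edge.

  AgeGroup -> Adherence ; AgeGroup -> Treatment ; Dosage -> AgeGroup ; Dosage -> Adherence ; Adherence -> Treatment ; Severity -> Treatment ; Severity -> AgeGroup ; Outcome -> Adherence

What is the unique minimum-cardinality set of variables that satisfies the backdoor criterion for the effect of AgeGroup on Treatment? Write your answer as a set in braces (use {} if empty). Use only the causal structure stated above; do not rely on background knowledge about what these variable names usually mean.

Variables eligible for adjustment (non-descendants of AgeGroup, excluding AgeGroup and Treatment): {Dosage, Outcome, Severity}.
Backdoor paths from AgeGroup to Treatment:
  P1: AgeGroup <- Dosage -> Adherence -> Treatment
  P2: AgeGroup <- Severity -> Treatment
The empty set is not sufficient: P1 (AgeGroup <- Dosage -> Adherence -> Treatment) has no collider blocking it and no conditioned non-collider, so it is open.
Try {Dosage, Severity}:
  P1: blocked at fork node Dosage ∈ conditioning set.
  P2: blocked at fork node Severity ∈ conditioning set.
{Dosage, Severity} contains no descendant of AgeGroup and blocks every backdoor path.
Every element of {Dosage, Severity} is needed (dropping Dosage leaves P1 open; dropping Severity leaves P2 open), so no proper subset is valid.
Among all size-2 subsets of the eligible variables, only {Dosage, Severity} blocks every backdoor path, so it is the unique smallest valid adjustment set.

{Dosage, Severity}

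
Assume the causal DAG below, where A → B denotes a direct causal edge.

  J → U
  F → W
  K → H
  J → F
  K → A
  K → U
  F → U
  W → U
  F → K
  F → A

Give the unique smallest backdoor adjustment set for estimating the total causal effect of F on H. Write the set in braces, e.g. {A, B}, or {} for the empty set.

Variables eligible for adjustment (non-descendants of F, excluding F and H): {J}.
Backdoor paths from F to H:
  P1: F <- J -> U <- K -> H
Each backdoor path contains an unconditioned collider, so every path is already blocked with the empty conditioning set:
  P1: blocked at collider U (neither it nor any descendant is in the conditioning set).
The empty set is therefore the unique smallest valid set.

{}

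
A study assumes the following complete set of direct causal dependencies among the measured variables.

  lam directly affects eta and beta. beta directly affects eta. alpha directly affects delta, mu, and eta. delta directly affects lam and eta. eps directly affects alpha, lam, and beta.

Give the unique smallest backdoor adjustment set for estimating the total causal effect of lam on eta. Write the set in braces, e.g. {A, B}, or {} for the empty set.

{delta, eps}

Variables eligible for adjustment (non-descendants of lam, excluding lam and eta): {alpha, delta, eps, mu}.
Backdoor paths from lam to eta:
  P1: lam <- eps -> alpha -> delta -> eta
  P2: lam <- eps -> alpha -> eta
  P3: lam <- eps -> beta -> eta
  P4: lam <- delta <- alpha <- eps -> beta -> eta
  P5: lam <- delta <- alpha -> eta
  P6: lam <- delta -> eta
The empty set is not sufficient: P1 (lam <- eps -> alpha -> delta -> eta) has no collider blocking it and no conditioned non-collider, so it is open.
Try {delta, eps}:
  P1: blocked at fork node eps ∈ conditioning set.
  P2: blocked at fork node eps ∈ conditioning set.
  P3: blocked at fork node eps ∈ conditioning set.
  P4: blocked at chain node delta ∈ conditioning set.
  P5: blocked at chain node delta ∈ conditioning set.
  P6: blocked at fork node delta ∈ conditioning set.
{delta, eps} contains no descendant of lam and blocks every backdoor path.
Every element of {delta, eps} is needed (dropping delta leaves P5 open; dropping eps leaves P2 open), so no proper subset is valid.
Among all size-2 subsets of the eligible variables, only {delta, eps} blocks every backdoor path, so it is the unique smallest valid adjustment set.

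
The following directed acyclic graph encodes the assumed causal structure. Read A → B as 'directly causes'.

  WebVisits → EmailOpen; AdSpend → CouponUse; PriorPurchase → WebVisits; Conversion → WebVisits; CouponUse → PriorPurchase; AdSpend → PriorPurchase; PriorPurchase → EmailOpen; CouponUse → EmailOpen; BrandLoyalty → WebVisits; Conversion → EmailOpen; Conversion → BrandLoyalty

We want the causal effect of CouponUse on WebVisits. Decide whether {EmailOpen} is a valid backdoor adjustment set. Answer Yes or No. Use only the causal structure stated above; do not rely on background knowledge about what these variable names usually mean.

Backdoor paths from CouponUse to WebVisits (paths whose first edge points into CouponUse):
  P1: CouponUse <- AdSpend -> PriorPurchase -> WebVisits
  P2: CouponUse <- AdSpend -> PriorPurchase -> EmailOpen <- Conversion -> BrandLoyalty -> WebVisits
  P3: CouponUse <- AdSpend -> PriorPurchase -> EmailOpen <- Conversion -> WebVisits
  P4: CouponUse <- AdSpend -> PriorPurchase -> EmailOpen <- WebVisits
Condition 1 (no descendant of CouponUse in the set): FAILS — EmailOpen is a descendant of CouponUse.
Condition 2 (every backdoor path blocked by {EmailOpen}):
  P1: open — no interior node is in the conditioning set.
  P2: open — collider(s) EmailOpen are conditioned on (or have a conditioned descendant) and no non-collider on the path is in the set.
  P3: open — collider(s) EmailOpen are conditioned on (or have a conditioned descendant) and no non-collider on the path is in the set.
  P4: open — collider(s) EmailOpen are conditioned on (or have a conditioned descendant) and no non-collider on the path is in the set.
{EmailOpen} does not satisfy the backdoor criterion.

No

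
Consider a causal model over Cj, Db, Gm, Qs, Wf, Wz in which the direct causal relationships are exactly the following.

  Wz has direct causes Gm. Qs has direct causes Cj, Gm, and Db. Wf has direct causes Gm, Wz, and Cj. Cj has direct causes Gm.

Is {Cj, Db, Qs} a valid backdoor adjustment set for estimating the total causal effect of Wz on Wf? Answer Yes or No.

No

Backdoor paths from Wz to Wf (paths whose first edge points into Wz):
  P1: Wz <- Gm -> Cj -> Wf
  P2: Wz <- Gm -> Qs <- Cj -> Wf
  P3: Wz <- Gm -> Wf
Condition 1 (no descendant of Wz in the set): holds — descendants of Wz are {Wf}; none are in {Cj, Db, Qs}.
Condition 2 (every backdoor path blocked by {Cj, Db, Qs}):
  P1: blocked at chain node Cj ∈ conditioning set.
  P2: blocked at fork node Cj ∈ conditioning set.
  P3: open — no interior node is in the conditioning set.
{Cj, Db, Qs} does not satisfy the backdoor criterion.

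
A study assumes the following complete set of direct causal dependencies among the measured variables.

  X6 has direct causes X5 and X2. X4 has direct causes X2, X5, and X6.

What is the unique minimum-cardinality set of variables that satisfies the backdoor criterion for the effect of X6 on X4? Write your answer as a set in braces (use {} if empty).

{X2, X5}

Variables eligible for adjustment (non-descendants of X6, excluding X6 and X4): {X2, X5}.
Backdoor paths from X6 to X4:
  P1: X6 <- X5 -> X4
  P2: X6 <- X2 -> X4
The empty set is not sufficient: P1 (X6 <- X5 -> X4) has no collider blocking it and no conditioned non-collider, so it is open.
Try {X2, X5}:
  P1: blocked at fork node X5 ∈ conditioning set.
  P2: blocked at fork node X2 ∈ conditioning set.
{X2, X5} contains no descendant of X6 and blocks every backdoor path.
Every element of {X2, X5} is needed (dropping X2 leaves P2 open; dropping X5 leaves P1 open), so no proper subset is valid.
Among all size-2 subsets of the eligible variables, only {X2, X5} blocks every backdoor path, so it is the unique smallest valid adjustment set.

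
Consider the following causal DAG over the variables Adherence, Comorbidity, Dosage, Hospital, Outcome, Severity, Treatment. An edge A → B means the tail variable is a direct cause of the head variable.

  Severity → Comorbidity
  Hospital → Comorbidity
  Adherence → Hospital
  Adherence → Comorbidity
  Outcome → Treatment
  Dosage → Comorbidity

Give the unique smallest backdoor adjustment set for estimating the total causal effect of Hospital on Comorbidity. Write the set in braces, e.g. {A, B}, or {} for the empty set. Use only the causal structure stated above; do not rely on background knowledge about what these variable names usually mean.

{Adherence}

Variables eligible for adjustment (non-descendants of Hospital, excluding Hospital and Comorbidity): {Adherence, Dosage, Outcome, Severity, Treatment}.
Backdoor paths from Hospital to Comorbidity:
  P1: Hospital <- Adherence -> Comorbidity
The empty set is not sufficient: P1 (Hospital <- Adherence -> Comorbidity) has no collider blocking it and no conditioned non-collider, so it is open.
Try {Adherence}:
  P1: blocked at fork node Adherence ∈ conditioning set.
{Adherence} contains no descendant of Hospital and blocks every backdoor path.
No other singleton works — e.g. {Dosage} leaves P1 open — so {Adherence} is the unique smallest valid adjustment set.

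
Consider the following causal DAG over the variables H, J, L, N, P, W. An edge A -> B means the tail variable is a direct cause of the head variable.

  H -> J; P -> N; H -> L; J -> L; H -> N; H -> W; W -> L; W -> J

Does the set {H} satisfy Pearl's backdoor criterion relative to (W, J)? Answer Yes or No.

Backdoor paths from W to J (paths whose first edge points into W):
  P1: W <- H -> J
  P2: W <- H -> L <- J
Condition 1 (no descendant of W in the set): holds — descendants of W are {J, L}; none are in {H}.
Condition 2 (every backdoor path blocked by {H}):
  P1: blocked at fork node H ∈ conditioning set.
  P2: blocked at fork node H ∈ conditioning set.
{H} satisfies the backdoor criterion.

Yes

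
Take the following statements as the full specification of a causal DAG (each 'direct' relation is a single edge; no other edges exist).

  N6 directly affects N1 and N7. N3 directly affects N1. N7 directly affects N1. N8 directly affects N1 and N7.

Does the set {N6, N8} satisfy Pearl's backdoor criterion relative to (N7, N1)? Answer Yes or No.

Yes

Backdoor paths from N7 to N1 (paths whose first edge points into N7):
  P1: N7 <- N8 -> N1
  P2: N7 <- N6 -> N1
Condition 1 (no descendant of N7 in the set): holds — descendants of N7 are {N1}; none are in {N6, N8}.
Condition 2 (every backdoor path blocked by {N6, N8}):
  P1: blocked at fork node N8 ∈ conditioning set.
  P2: blocked at fork node N6 ∈ conditioning set.
{N6, N8} satisfies the backdoor criterion.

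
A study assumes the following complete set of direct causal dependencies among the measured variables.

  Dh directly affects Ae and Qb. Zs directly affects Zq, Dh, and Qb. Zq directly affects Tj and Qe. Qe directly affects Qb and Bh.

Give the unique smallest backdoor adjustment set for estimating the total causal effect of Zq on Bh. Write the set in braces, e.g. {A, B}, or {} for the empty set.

{}

Variables eligible for adjustment (non-descendants of Zq, excluding Zq and Bh): {Ae, Dh, Zs}.
Backdoor paths from Zq to Bh:
  P1: Zq <- Zs -> Dh -> Qb <- Qe -> Bh
  P2: Zq <- Zs -> Qb <- Qe -> Bh
Each backdoor path contains an unconditioned collider, so every path is already blocked with the empty conditioning set:
  P1: blocked at collider Qb (neither it nor any descendant is in the conditioning set).
  P2: blocked at collider Qb (neither it nor any descendant is in the conditioning set).
The empty set is therefore the unique smallest valid set.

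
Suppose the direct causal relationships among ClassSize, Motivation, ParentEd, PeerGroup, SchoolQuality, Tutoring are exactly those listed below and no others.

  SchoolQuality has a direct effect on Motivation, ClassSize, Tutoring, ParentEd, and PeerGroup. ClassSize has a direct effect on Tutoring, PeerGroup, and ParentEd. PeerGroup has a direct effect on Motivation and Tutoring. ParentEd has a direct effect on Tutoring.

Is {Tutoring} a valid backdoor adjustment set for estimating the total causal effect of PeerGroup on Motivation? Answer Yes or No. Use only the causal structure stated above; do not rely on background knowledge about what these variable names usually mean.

Backdoor paths from PeerGroup to Motivation (paths whose first edge points into PeerGroup):
  P1: PeerGroup <- SchoolQuality -> Motivation
  P2: PeerGroup <- ClassSize <- SchoolQuality -> Motivation
  P3: PeerGroup <- ClassSize -> ParentEd <- SchoolQuality -> Motivation
  P4: PeerGroup <- ClassSize -> ParentEd -> Tutoring <- SchoolQuality -> Motivation
  P5: PeerGroup <- ClassSize -> Tutoring <- SchoolQuality -> Motivation
  P6: PeerGroup <- ClassSize -> Tutoring <- ParentEd <- SchoolQuality -> Motivation
Condition 1 (no descendant of PeerGroup in the set): FAILS — Tutoring is a descendant of PeerGroup.
Condition 2 (every backdoor path blocked by {Tutoring}):
  P1: open — no interior node is in the conditioning set.
  P2: open — no interior node is in the conditioning set.
  P3: open — collider(s) ParentEd are conditioned on (or have a conditioned descendant) and no non-collider on the path is in the set.
  P4: open — collider(s) Tutoring are conditioned on (or have a conditioned descendant) and no non-collider on the path is in the set.
  P5: open — collider(s) Tutoring are conditioned on (or have a conditioned descendant) and no non-collider on the path is in the set.
  P6: open — collider(s) Tutoring are conditioned on (or have a conditioned descendant) and no non-collider on the path is in the set.
{Tutoring} does not satisfy the backdoor criterion.

No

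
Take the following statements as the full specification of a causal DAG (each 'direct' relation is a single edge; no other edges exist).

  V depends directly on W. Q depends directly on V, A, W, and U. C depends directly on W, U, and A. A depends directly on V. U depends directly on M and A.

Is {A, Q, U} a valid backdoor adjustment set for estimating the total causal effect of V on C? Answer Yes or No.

No

Backdoor paths from V to C (paths whose first edge points into V):
  P1: V <- W -> Q <- A -> U -> C
  P2: V <- W -> Q <- A -> C
  P3: V <- W -> Q <- U <- A -> C
  P4: V <- W -> Q <- U -> C
  P5: V <- W -> C
Condition 1 (no descendant of V in the set): FAILS — A, Q, and U are descendants of V.
Condition 2 (every backdoor path blocked by {A, Q, U}):
  P1: blocked at fork node A ∈ conditioning set.
  P2: blocked at fork node A ∈ conditioning set.
  P3: blocked at chain node U ∈ conditioning set.
  P4: blocked at fork node U ∈ conditioning set.
  P5: open — no interior node is in the conditioning set.
{A, Q, U} does not satisfy the backdoor criterion.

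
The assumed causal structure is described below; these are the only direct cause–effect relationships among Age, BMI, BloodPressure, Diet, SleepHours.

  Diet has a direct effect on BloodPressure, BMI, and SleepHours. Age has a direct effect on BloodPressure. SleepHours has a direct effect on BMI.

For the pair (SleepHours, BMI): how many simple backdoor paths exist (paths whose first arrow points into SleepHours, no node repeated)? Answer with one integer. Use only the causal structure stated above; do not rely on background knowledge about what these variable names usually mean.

1

A backdoor path from SleepHours to BMI is any simple undirected path whose first edge points into SleepHours (i.e. leaves SleepHours via a parent).
Parents of SleepHours: {Diet}.
Enumerating:
  P1: SleepHours <- Diet -> BMI
That exhausts the simple backdoor paths. Count: 1.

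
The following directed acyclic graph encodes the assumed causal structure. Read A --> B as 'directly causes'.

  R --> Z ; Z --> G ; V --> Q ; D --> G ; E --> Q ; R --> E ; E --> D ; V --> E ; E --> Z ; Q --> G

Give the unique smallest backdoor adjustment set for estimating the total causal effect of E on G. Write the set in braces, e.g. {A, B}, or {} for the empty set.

{R, V}

Variables eligible for adjustment (non-descendants of E, excluding E and G): {R, V}.
Backdoor paths from E to G:
  P1: E <- V -> Q -> G
  P2: E <- R -> Z -> G
The empty set is not sufficient: P1 (E <- V -> Q -> G) has no collider blocking it and no conditioned non-collider, so it is open.
Try {R, V}:
  P1: blocked at fork node V ∈ conditioning set.
  P2: blocked at fork node R ∈ conditioning set.
{R, V} contains no descendant of E and blocks every backdoor path.
Every element of {R, V} is needed (dropping R leaves P2 open; dropping V leaves P1 open), so no proper subset is valid.
Among all size-2 subsets of the eligible variables, only {R, V} blocks every backdoor path, so it is the unique smallest valid adjustment set.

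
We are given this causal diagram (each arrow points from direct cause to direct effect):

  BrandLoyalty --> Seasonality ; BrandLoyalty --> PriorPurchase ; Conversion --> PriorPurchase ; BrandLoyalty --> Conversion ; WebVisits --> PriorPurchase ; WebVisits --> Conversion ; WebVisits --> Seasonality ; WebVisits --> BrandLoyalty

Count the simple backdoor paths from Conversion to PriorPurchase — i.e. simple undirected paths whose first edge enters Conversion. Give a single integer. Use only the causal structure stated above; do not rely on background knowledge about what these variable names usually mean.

6

A backdoor path from Conversion to PriorPurchase is any simple undirected path whose first edge points into Conversion (i.e. leaves Conversion via a parent).
Parents of Conversion: {BrandLoyalty, WebVisits}.
Enumerating:
  P1: Conversion <- WebVisits -> BrandLoyalty -> PriorPurchase
  P2: Conversion <- WebVisits -> PriorPurchase
  P3: Conversion <- WebVisits -> Seasonality <- BrandLoyalty -> PriorPurchase
  P4: Conversion <- BrandLoyalty <- WebVisits -> PriorPurchase
  P5: Conversion <- BrandLoyalty -> PriorPurchase
  P6: Conversion <- BrandLoyalty -> Seasonality <- WebVisits -> PriorPurchase
That exhausts the simple backdoor paths. Count: 6.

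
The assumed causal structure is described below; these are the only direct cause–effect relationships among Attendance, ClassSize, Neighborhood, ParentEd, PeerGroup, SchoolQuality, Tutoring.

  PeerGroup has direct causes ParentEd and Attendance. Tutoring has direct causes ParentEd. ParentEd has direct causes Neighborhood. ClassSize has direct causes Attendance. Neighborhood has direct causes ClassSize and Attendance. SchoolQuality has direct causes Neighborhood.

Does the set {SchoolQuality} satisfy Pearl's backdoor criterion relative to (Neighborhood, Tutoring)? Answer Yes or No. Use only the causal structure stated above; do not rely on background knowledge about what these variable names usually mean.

No

Backdoor paths from Neighborhood to Tutoring (paths whose first edge points into Neighborhood):
  P1: Neighborhood <- Attendance -> PeerGroup <- ParentEd -> Tutoring
  P2: Neighborhood <- ClassSize <- Attendance -> PeerGroup <- ParentEd -> Tutoring
Condition 1 (no descendant of Neighborhood in the set): FAILS — SchoolQuality is a descendant of Neighborhood.
Condition 2 (every backdoor path blocked by {SchoolQuality}):
  P1: blocked at collider PeerGroup (neither it nor any descendant is in the conditioning set).
  P2: blocked at collider PeerGroup (neither it nor any descendant is in the conditioning set).
{SchoolQuality} does not satisfy the backdoor criterion.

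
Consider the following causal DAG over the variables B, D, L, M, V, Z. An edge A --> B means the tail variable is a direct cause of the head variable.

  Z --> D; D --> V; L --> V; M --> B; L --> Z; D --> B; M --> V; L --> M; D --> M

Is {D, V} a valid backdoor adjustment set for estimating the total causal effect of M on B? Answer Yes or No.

Backdoor paths from M to B (paths whose first edge points into M):
  P1: M <- L -> Z -> D -> B
  P2: M <- L -> V <- D -> B
  P3: M <- D -> B
Condition 1 (no descendant of M in the set): FAILS — V is a descendant of M.
Condition 2 (every backdoor path blocked by {D, V}):
  P1: blocked at chain node D ∈ conditioning set.
  P2: blocked at fork node D ∈ conditioning set.
  P3: blocked at fork node D ∈ conditioning set.
{D, V} does not satisfy the backdoor criterion.

No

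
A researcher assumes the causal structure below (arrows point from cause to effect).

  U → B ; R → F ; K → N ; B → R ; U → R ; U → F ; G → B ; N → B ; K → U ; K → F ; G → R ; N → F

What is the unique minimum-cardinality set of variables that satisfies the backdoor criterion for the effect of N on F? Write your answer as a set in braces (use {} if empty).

{K}

Variables eligible for adjustment (non-descendants of N, excluding N and F): {G, K, U}.
Backdoor paths from N to F:
  P1: N <- K -> U -> B <- G -> R -> F
  P2: N <- K -> U -> B -> R -> F
  P3: N <- K -> U -> R -> F
  P4: N <- K -> U -> F
  P5: N <- K -> F
The empty set is not sufficient: P2 (N <- K -> U -> B -> R -> F) has no collider blocking it and no conditioned non-collider, so it is open.
Try {K}:
  P1: blocked at fork node K ∈ conditioning set.
  P2: blocked at fork node K ∈ conditioning set.
  P3: blocked at fork node K ∈ conditioning set.
  P4: blocked at fork node K ∈ conditioning set.
  P5: blocked at fork node K ∈ conditioning set.
{K} contains no descendant of N and blocks every backdoor path.
No other singleton works — e.g. {G} leaves P2 open — so {K} is the unique smallest valid adjustment set.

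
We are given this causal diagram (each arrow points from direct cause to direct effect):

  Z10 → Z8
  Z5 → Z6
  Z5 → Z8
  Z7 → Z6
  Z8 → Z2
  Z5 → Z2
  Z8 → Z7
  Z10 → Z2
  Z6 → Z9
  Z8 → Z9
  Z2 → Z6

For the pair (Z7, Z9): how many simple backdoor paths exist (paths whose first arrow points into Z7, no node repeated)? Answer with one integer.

7

A backdoor path from Z7 to Z9 is any simple undirected path whose first edge points into Z7 (i.e. leaves Z7 via a parent).
Parents of Z7: {Z8}.
Enumerating:
  P1: Z7 <- Z8 <- Z5 -> Z2 -> Z6 -> Z9
  P2: Z7 <- Z8 <- Z5 -> Z6 -> Z9
  P3: Z7 <- Z8 <- Z10 -> Z2 <- Z5 -> Z6 -> Z9
  P4: Z7 <- Z8 <- Z10 -> Z2 -> Z6 -> Z9
  P5: Z7 <- Z8 -> Z2 <- Z5 -> Z6 -> Z9
  P6: Z7 <- Z8 -> Z2 -> Z6 -> Z9
  P7: Z7 <- Z8 -> Z9
That exhausts the simple backdoor paths. Count: 7.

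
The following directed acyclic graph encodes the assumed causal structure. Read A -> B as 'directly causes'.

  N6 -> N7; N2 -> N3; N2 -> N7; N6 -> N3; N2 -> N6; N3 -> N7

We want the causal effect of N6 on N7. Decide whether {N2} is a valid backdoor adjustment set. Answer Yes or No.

Backdoor paths from N6 to N7 (paths whose first edge points into N6):
  P1: N6 <- N2 -> N3 -> N7
  P2: N6 <- N2 -> N7
Condition 1 (no descendant of N6 in the set): holds — descendants of N6 are {N3, N7}; none are in {N2}.
Condition 2 (every backdoor path blocked by {N2}):
  P1: blocked at fork node N2 ∈ conditioning set.
  P2: blocked at fork node N2 ∈ conditioning set.
{N2} satisfies the backdoor criterion.

Yes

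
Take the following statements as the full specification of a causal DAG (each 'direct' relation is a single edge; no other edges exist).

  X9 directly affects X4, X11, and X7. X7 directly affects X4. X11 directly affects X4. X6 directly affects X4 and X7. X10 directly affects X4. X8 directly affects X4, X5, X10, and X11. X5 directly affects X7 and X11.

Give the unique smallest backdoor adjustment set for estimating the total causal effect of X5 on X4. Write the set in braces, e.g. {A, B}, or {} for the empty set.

{X8}

Variables eligible for adjustment (non-descendants of X5, excluding X5 and X4): {X10, X6, X8, X9}.
Backdoor paths from X5 to X4:
  P1: X5 <- X8 -> X10 -> X4
  P2: X5 <- X8 -> X11 <- X9 -> X7 <- X6 -> X4
  P3: X5 <- X8 -> X11 <- X9 -> X7 -> X4
  P4: X5 <- X8 -> X11 <- X9 -> X4
  P5: X5 <- X8 -> X11 -> X4
  P6: X5 <- X8 -> X4
The empty set is not sufficient: P1 (X5 <- X8 -> X10 -> X4) has no collider blocking it and no conditioned non-collider, so it is open.
Try {X8}:
  P1: blocked at fork node X8 ∈ conditioning set.
  P2: blocked at fork node X8 ∈ conditioning set.
  P3: blocked at fork node X8 ∈ conditioning set.
  P4: blocked at fork node X8 ∈ conditioning set.
  P5: blocked at fork node X8 ∈ conditioning set.
  P6: blocked at fork node X8 ∈ conditioning set.
{X8} contains no descendant of X5 and blocks every backdoor path.
No other singleton works — e.g. {X6} leaves P1 open — so {X8} is the unique smallest valid adjustment set.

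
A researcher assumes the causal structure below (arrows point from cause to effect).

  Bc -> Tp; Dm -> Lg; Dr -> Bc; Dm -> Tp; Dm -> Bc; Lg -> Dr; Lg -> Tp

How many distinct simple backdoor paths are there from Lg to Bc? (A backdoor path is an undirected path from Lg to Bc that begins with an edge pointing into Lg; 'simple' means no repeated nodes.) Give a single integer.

A backdoor path from Lg to Bc is any simple undirected path whose first edge points into Lg (i.e. leaves Lg via a parent).
Parents of Lg: {Dm}.
Enumerating:
  P1: Lg <- Dm -> Bc
  P2: Lg <- Dm -> Tp <- Bc
That exhausts the simple backdoor paths. Count: 2.

2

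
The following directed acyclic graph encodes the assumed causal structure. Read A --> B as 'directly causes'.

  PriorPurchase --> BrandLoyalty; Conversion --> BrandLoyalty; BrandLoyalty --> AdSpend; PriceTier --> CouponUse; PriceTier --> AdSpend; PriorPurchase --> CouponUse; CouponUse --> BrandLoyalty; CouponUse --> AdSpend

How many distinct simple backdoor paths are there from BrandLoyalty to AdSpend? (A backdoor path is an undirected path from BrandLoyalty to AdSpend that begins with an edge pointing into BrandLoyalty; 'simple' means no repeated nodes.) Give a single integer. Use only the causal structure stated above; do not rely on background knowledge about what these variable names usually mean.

A backdoor path from BrandLoyalty to AdSpend is any simple undirected path whose first edge points into BrandLoyalty (i.e. leaves BrandLoyalty via a parent).
Parents of BrandLoyalty: {Conversion, CouponUse, PriorPurchase}.
Enumerating:
  P1: BrandLoyalty <- PriorPurchase -> CouponUse <- PriceTier -> AdSpend
  P2: BrandLoyalty <- PriorPurchase -> CouponUse -> AdSpend
  P3: BrandLoyalty <- CouponUse <- PriceTier -> AdSpend
  P4: BrandLoyalty <- CouponUse -> AdSpend
That exhausts the simple backdoor paths. Count: 4.

4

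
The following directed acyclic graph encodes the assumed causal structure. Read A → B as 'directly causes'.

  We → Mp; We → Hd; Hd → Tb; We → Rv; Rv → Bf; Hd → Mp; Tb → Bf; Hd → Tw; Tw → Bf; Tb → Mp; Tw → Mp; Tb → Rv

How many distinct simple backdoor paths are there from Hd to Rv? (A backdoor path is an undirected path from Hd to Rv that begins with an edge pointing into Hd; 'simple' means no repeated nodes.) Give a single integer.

A backdoor path from Hd to Rv is any simple undirected path whose first edge points into Hd (i.e. leaves Hd via a parent).
Parents of Hd: {We}.
Enumerating:
  P1: Hd <- We -> Rv
  P2: Hd <- We -> Mp <- Tb -> Rv
  P3: Hd <- We -> Mp <- Tb -> Bf <- Rv
  P4: Hd <- We -> Mp <- Tw -> Bf <- Tb -> Rv
  P5: Hd <- We -> Mp <- Tw -> Bf <- Rv
That exhausts the simple backdoor paths. Count: 5.

5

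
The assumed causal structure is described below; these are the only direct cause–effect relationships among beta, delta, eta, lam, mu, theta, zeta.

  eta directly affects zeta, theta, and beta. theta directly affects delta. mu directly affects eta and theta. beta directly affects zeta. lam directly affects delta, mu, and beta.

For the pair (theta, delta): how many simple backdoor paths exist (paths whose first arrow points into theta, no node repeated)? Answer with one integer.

A backdoor path from theta to delta is any simple undirected path whose first edge points into theta (i.e. leaves theta via a parent).
Parents of theta: {eta, mu}.
Enumerating:
  P1: theta <- mu <- lam -> delta
  P2: theta <- mu -> eta -> beta <- lam -> delta
  P3: theta <- mu -> eta -> zeta <- beta <- lam -> delta
  P4: theta <- eta <- mu <- lam -> delta
  P5: theta <- eta -> beta <- lam -> delta
  P6: theta <- eta -> zeta <- beta <- lam -> delta
That exhausts the simple backdoor paths. Count: 6.

6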